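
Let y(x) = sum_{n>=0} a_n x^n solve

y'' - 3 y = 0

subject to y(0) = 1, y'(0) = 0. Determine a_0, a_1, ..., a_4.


Ansatz: y(x) = sum_{n>=0} a_n x^n, so y'(x) = sum_{n>=1} n a_n x^(n-1) and y''(x) = sum_{n>=2} n(n-1) a_n x^(n-2).
Substitute into P(x) y'' + Q(x) y' + R(x) y = 0 with P(x) = 1, Q(x) = 0, R(x) = -3, and match powers of x.
Initial conditions: a_0 = 1, a_1 = 0.
Setting the coefficient of each power of x to zero and solving order by order (substituting the coefficients already found):
  x^0: 2 a_2 - 3 a_0 = 0  ->  2 a_2 = 3 a_0 = 3  ->  a_2 = 3/2
  x^1: 6 a_3 - 3 a_1 = 0  ->  6 a_3 = 3 a_1 = 0  ->  a_3 = 0
  x^2: 12 a_4 - 3 a_2 = 0  ->  12 a_4 = 3 a_2 = 9/2  ->  a_4 = 3/8
Truncated series: y(x) = 1 + (3/2) x^2 + (3/8) x^4 + O(x^5).

a_0 = 1; a_1 = 0; a_2 = 3/2; a_3 = 0; a_4 = 3/8


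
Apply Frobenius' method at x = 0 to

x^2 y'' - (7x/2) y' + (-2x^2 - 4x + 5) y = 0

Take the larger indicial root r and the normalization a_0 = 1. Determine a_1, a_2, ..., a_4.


Write in Frobenius form y'' + (p(x)/x) y' + (q(x)/x^2) y = 0:
  p(x) = -7/2,  q(x) = -2x^2 - 4x + 5.
Indicial equation: r(r-1) + (-7/2) r + (5) = 0 -> roots r_1 = 5/2, r_2 = 2.
Take r = r_1 = 5/2. Let y(x) = x^r sum_{n>=0} a_n x^n with a_0 = 1.
Substitute y = x^r sum a_n x^n and match x^{r+n}. The recurrence is
  D(n) a_n - 4 a_{n-1} - 2 a_{n-2} = 0,  where D(n) = (r+n)(r+n-1) + (-7/2)(r+n) + (5).
  a_n = [4 a_{n-1} + 2 a_{n-2}] / D(n).
Since the indicial polynomial factors as (r - r_1)(r - r_2), D(n) = (r_1 + n - r_1)(r_1 + n - r_2) = n(n + 1/2).
Evaluating step by step (a_0 = 1):
  n = 1: D(1) = 1(1 + 1/2) = 3/2; numerator = 4(1) = 4; a_1 = (4)/(3/2) = 8/3
  n = 2: D(2) = 2(2 + 1/2) = 5; numerator = 4(8/3) + 2(1) = 38/3; a_2 = (38/3)/(5) = 38/15
  n = 3: D(3) = 3(3 + 1/2) = 21/2; numerator = 4(38/15) + 2(8/3) = 232/15; a_3 = (232/15)/(21/2) = 464/315
  n = 4: D(4) = 4(4 + 1/2) = 18; numerator = 4(464/315) + 2(38/15) = 3452/315; a_4 = (3452/315)/(18) = 1726/2835

r = 5/2; a_0 = 1; a_1 = 8/3; a_2 = 38/15; a_3 = 464/315; a_4 = 1726/2835


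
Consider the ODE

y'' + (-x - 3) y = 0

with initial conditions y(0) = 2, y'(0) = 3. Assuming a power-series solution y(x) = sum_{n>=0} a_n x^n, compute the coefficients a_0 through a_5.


Ansatz: y(x) = sum_{n>=0} a_n x^n, so y'(x) = sum_{n>=1} n a_n x^(n-1) and y''(x) = sum_{n>=2} n(n-1) a_n x^(n-2).
Substitute into P(x) y'' + Q(x) y' + R(x) y = 0 with P(x) = 1, Q(x) = 0, R(x) = -x - 3, and match powers of x.
Initial conditions: a_0 = 2, a_1 = 3.
Setting the coefficient of each power of x to zero and solving order by order (substituting the coefficients already found):
  x^0: 2 a_2 - 3 a_0 = 0  ->  2 a_2 = 3 a_0 = 6  ->  a_2 = 3
  x^1: 6 a_3 - 3 a_1 - a_0 = 0  ->  6 a_3 = 3 a_1 + a_0 = 11  ->  a_3 = 11/6
  x^2: 12 a_4 - 3 a_2 - a_1 = 0  ->  12 a_4 = 3 a_2 + a_1 = 12  ->  a_4 = 1
  x^3: 20 a_5 - 3 a_3 - a_2 = 0  ->  20 a_5 = 3 a_3 + a_2 = 17/2  ->  a_5 = 17/40
Truncated series: y(x) = 2 + 3 x + 3 x^2 + (11/6) x^3 + x^4 + (17/40) x^5 + O(x^6).

a_0 = 2; a_1 = 3; a_2 = 3; a_3 = 11/6; a_4 = 1; a_5 = 17/40


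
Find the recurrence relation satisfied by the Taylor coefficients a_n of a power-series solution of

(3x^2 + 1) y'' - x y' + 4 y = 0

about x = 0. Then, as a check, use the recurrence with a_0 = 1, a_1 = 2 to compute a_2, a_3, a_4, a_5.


Substitute y = sum_n a_n x^n.
(1 + 3 x^2) y'' contributes (n+2)(n+1) a_{n+2} + 3 n(n-1) a_n at x^n.
-x y'(x) contributes -n a_n at x^n.
4 y(x) contributes 4 a_n at x^n.
Matching x^n: (n+2)(n+1) a_{n+2} + (3 n(n-1) - n + 4) a_n = 0.
Thus a_{n+2} = (-3 n(n-1) + n - 4) / ((n+1)(n+2)) * a_n.

Check with a_0 = 1, a_1 = 2 (apply the recurrence for n = 0, 1, 2, 3): a_0 = 1, a_1 = 2, a_2 = -2, a_3 = -1, a_4 = 4/3, a_5 = 19/20.

a_(n+2) = (-3 n(n-1) + n - 4) / ((n+1)(n+2)) * a_n; check: a_0 = 1, a_1 = 2, a_2 = -2, a_3 = -1, a_4 = 4/3, a_5 = 19/20


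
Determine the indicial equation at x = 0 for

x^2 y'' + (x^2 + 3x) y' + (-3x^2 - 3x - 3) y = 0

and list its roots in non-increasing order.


Divide by x^2 to reach normal form y'' + P_1(x) y' + P_2(x) y = 0 with P_1(x) = 1 + 3/x and P_2(x) = -3 - 3/x - 3/x^2.
x = 0 is a singular point because the y'-coefficient 1 + 3/x has a pole at x = 0 and the y-coefficient -3 - 3/x - 3/x^2 has a pole at x = 0.
It is a regular singular point because x P_1(x) = p(x) = x + 3 and x^2 P_2(x) = q(x) = -3x^2 - 3x - 3 are polynomials, hence analytic at x = 0.
p(0) = 3,  q(0) = -3.
Indicial equation: r(r-1) + p(0) r + q(0) = 0, i.e. r^2 + (p(0) - 1) r + q(0) = 0, i.e. r^2 + 2 r - 3 = 0.
Discriminant: (2)^2 - 4(-3) = 16, so r = (-2 ± 4)/2.
Solving: r_1 = 1, r_2 = -3.

indicial: r^2 + 2 r - 3 = 0; roots r_1 = 1, r_2 = -3


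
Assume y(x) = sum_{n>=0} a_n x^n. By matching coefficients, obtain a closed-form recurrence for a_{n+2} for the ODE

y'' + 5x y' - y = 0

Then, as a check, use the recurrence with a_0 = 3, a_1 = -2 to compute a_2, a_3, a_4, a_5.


Substitute y = sum_n a_n x^n.
y''(x) has coefficient (n+2)(n+1) a_{n+2} at x^n;
5 x y'(x) has coefficient 5 n a_n at x^n (shift);
-y(x) has coefficient -1 a_n at x^n.
Matching x^n: (n+2)(n+1) a_{n+2} + (5n - 1) a_n = 0.
Thus a_{n+2} = (-5n + 1) / ((n+1)(n+2)) * a_n.

Check with a_0 = 3, a_1 = -2 (apply the recurrence for n = 0, 1, 2, 3): a_0 = 3, a_1 = -2, a_2 = 3/2, a_3 = 4/3, a_4 = -9/8, a_5 = -14/15.

a_(n+2) = (-5n + 1) / ((n+1)(n+2)) * a_n; check: a_0 = 3, a_1 = -2, a_2 = 3/2, a_3 = 4/3, a_4 = -9/8, a_5 = -14/15


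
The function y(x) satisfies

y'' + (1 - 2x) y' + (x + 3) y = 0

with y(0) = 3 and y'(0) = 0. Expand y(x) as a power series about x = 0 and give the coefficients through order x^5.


Ansatz: y(x) = sum_{n>=0} a_n x^n, so y'(x) = sum_{n>=1} n a_n x^(n-1) and y''(x) = sum_{n>=2} n(n-1) a_n x^(n-2).
Substitute into P(x) y'' + Q(x) y' + R(x) y = 0 with P(x) = 1, Q(x) = 1 - 2x, R(x) = x + 3, and match powers of x.
Initial conditions: a_0 = 3, a_1 = 0.
Setting the coefficient of each power of x to zero and solving order by order (substituting the coefficients already found):
  x^0: 2 a_2 + a_1 + 3 a_0 = 0  ->  2 a_2 = -a_1 - 3 a_0 = -9  ->  a_2 = -9/2
  x^1: 6 a_3 + 2 a_2 + a_1 + a_0 = 0  ->  6 a_3 = -2 a_2 - a_1 - a_0 = 6  ->  a_3 = 1
  x^2: 12 a_4 + 3 a_3 - a_2 + a_1 = 0  ->  12 a_4 = -3 a_3 + a_2 - a_1 = -15/2  ->  a_4 = -5/8
  x^3: 20 a_5 + 4 a_4 - 3 a_3 + a_2 = 0  ->  20 a_5 = -4 a_4 + 3 a_3 - a_2 = 10  ->  a_5 = 1/2
Truncated series: y(x) = 3 - (9/2) x^2 + x^3 - (5/8) x^4 + (1/2) x^5 + O(x^6).

a_0 = 3; a_1 = 0; a_2 = -9/2; a_3 = 1; a_4 = -5/8; a_5 = 1/2


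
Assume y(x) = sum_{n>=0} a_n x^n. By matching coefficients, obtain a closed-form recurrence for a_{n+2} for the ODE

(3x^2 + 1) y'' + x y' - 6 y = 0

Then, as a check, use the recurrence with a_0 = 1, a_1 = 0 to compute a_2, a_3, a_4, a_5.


Substitute y = sum_n a_n x^n.
(1 + 3 x^2) y'' contributes (n+2)(n+1) a_{n+2} + 3 n(n-1) a_n at x^n.
x y'(x) contributes n a_n at x^n.
-6 y(x) contributes -6 a_n at x^n.
Matching x^n: (n+2)(n+1) a_{n+2} + (3 n(n-1) + n - 6) a_n = 0.
Thus a_{n+2} = (-3 n(n-1) - n + 6) / ((n+1)(n+2)) * a_n.

Check with a_0 = 1, a_1 = 0 (apply the recurrence for n = 0, 1, 2, 3): a_0 = 1, a_1 = 0, a_2 = 3, a_3 = 0, a_4 = -1/2, a_5 = 0.

a_(n+2) = (-3 n(n-1) - n + 6) / ((n+1)(n+2)) * a_n; check: a_0 = 1, a_1 = 0, a_2 = 3, a_3 = 0, a_4 = -1/2, a_5 = 0


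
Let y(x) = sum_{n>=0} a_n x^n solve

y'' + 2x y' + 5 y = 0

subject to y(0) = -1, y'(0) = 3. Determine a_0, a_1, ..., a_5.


Ansatz: y(x) = sum_{n>=0} a_n x^n, so y'(x) = sum_{n>=1} n a_n x^(n-1) and y''(x) = sum_{n>=2} n(n-1) a_n x^(n-2).
Substitute into P(x) y'' + Q(x) y' + R(x) y = 0 with P(x) = 1, Q(x) = 2x, R(x) = 5, and match powers of x.
Initial conditions: a_0 = -1, a_1 = 3.
Setting the coefficient of each power of x to zero and solving order by order (substituting the coefficients already found):
  x^0: 2 a_2 + 5 a_0 = 0  ->  2 a_2 = -5 a_0 = 5  ->  a_2 = 5/2
  x^1: 6 a_3 + 7 a_1 = 0  ->  6 a_3 = -7 a_1 = -21  ->  a_3 = -7/2
  x^2: 12 a_4 + 9 a_2 = 0  ->  12 a_4 = -9 a_2 = -45/2  ->  a_4 = -15/8
  x^3: 20 a_5 + 11 a_3 = 0  ->  20 a_5 = -11 a_3 = 77/2  ->  a_5 = 77/40
Truncated series: y(x) = -1 + 3 x + (5/2) x^2 - (7/2) x^3 - (15/8) x^4 + (77/40) x^5 + O(x^6).

a_0 = -1; a_1 = 3; a_2 = 5/2; a_3 = -7/2; a_4 = -15/8; a_5 = 77/40


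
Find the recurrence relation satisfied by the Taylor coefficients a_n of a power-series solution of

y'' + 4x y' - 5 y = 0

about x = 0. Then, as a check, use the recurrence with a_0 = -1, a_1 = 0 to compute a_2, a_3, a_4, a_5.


Substitute y = sum_n a_n x^n.
y''(x) has coefficient (n+2)(n+1) a_{n+2} at x^n;
4 x y'(x) has coefficient 4 n a_n at x^n (shift);
-5 y(x) has coefficient -5 a_n at x^n.
Matching x^n: (n+2)(n+1) a_{n+2} + (4n - 5) a_n = 0.
Thus a_{n+2} = (-4n + 5) / ((n+1)(n+2)) * a_n.

Check with a_0 = -1, a_1 = 0 (apply the recurrence for n = 0, 1, 2, 3): a_0 = -1, a_1 = 0, a_2 = -5/2, a_3 = 0, a_4 = 5/8, a_5 = 0.

a_(n+2) = (-4n + 5) / ((n+1)(n+2)) * a_n; check: a_0 = -1, a_1 = 0, a_2 = -5/2, a_3 = 0, a_4 = 5/8, a_5 = 0


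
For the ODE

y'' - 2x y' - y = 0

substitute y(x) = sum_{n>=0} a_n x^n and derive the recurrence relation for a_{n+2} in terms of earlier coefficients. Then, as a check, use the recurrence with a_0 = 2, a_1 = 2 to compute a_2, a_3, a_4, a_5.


Substitute y = sum_n a_n x^n.
y''(x) has coefficient (n+2)(n+1) a_{n+2} at x^n;
-2 x y'(x) has coefficient -2 n a_n at x^n (shift);
-y(x) has coefficient -1 a_n at x^n.
Matching x^n: (n+2)(n+1) a_{n+2} + (-2n - 1) a_n = 0.
Thus a_{n+2} = (2n + 1) / ((n+1)(n+2)) * a_n.

Check with a_0 = 2, a_1 = 2 (apply the recurrence for n = 0, 1, 2, 3): a_0 = 2, a_1 = 2, a_2 = 1, a_3 = 1, a_4 = 5/12, a_5 = 7/20.

a_(n+2) = (2n + 1) / ((n+1)(n+2)) * a_n; check: a_0 = 2, a_1 = 2, a_2 = 1, a_3 = 1, a_4 = 5/12, a_5 = 7/20


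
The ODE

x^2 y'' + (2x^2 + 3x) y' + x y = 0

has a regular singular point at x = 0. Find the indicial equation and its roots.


Divide by x^2 to reach normal form y'' + P_1(x) y' + P_2(x) y = 0 with P_1(x) = 2 + 3/x and P_2(x) = 1/x.
x = 0 is a singular point because the y'-coefficient 2 + 3/x has a pole at x = 0 and the y-coefficient 1/x has a pole at x = 0.
It is a regular singular point because x P_1(x) = p(x) = 2x + 3 and x^2 P_2(x) = q(x) = x are polynomials, hence analytic at x = 0.
p(0) = 3,  q(0) = 0.
Indicial equation: r(r-1) + p(0) r + q(0) = 0, i.e. r^2 + (p(0) - 1) r + q(0) = 0, i.e. r^2 + 2 r = 0.
Discriminant: (2)^2 - 4(0) = 4, so r = (-2 ± 2)/2.
Solving: r_1 = 0, r_2 = -2.

indicial: r^2 + 2 r = 0; roots r_1 = 0, r_2 = -2


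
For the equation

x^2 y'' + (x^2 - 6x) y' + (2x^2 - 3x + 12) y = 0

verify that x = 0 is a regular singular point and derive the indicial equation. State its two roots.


Divide by x^2 to reach normal form y'' + P_1(x) y' + P_2(x) y = 0 with P_1(x) = 1 - 6/x and P_2(x) = 2 - 3/x + 12/x^2.
x = 0 is a singular point because the y'-coefficient 1 - 6/x has a pole at x = 0 and the y-coefficient 2 - 3/x + 12/x^2 has a pole at x = 0.
It is a regular singular point because x P_1(x) = p(x) = x - 6 and x^2 P_2(x) = q(x) = 2x^2 - 3x + 12 are polynomials, hence analytic at x = 0.
p(0) = -6,  q(0) = 12.
Indicial equation: r(r-1) + p(0) r + q(0) = 0, i.e. r^2 + (p(0) - 1) r + q(0) = 0, i.e. r^2 - 7 r + 12 = 0.
Discriminant: (-7)^2 - 4(12) = 1, so r = (7 ± 1)/2.
Solving: r_1 = 4, r_2 = 3.

indicial: r^2 - 7 r + 12 = 0; roots r_1 = 4, r_2 = 3


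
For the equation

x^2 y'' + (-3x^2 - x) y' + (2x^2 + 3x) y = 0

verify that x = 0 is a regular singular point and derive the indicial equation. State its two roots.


Divide by x^2 to reach normal form y'' + P_1(x) y' + P_2(x) y = 0 with P_1(x) = -3 - 1/x and P_2(x) = 2 + 3/x.
x = 0 is a singular point because the y'-coefficient -3 - 1/x has a pole at x = 0 and the y-coefficient 2 + 3/x has a pole at x = 0.
It is a regular singular point because x P_1(x) = p(x) = -3x - 1 and x^2 P_2(x) = q(x) = 2x^2 + 3x are polynomials, hence analytic at x = 0.
p(0) = -1,  q(0) = 0.
Indicial equation: r(r-1) + p(0) r + q(0) = 0, i.e. r^2 + (p(0) - 1) r + q(0) = 0, i.e. r^2 - 2 r = 0.
Discriminant: (-2)^2 - 4(0) = 4, so r = (2 ± 2)/2.
Solving: r_1 = 2, r_2 = 0.

indicial: r^2 - 2 r = 0; roots r_1 = 2, r_2 = 0


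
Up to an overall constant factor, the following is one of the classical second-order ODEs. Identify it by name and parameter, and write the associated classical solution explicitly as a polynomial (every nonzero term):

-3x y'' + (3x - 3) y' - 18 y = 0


All three coefficients share the factor -3; dividing through by -3 gives  x y'' + (1 - x) y' + 6 y = 0.
This matches the Laguerre equation x y'' + (1 - x) y' + n y = 0 with n = 6; the polynomial solution is L_6(x).
With y = sum_k a_k x^k, matching x^k gives (k+1)k a_{k+1} + (k+1) a_{k+1} - k a_k + n a_k = 0, i.e. (k+1)^2 a_{k+1} = (k - n) a_k = (k - 6) a_k. The right side vanishes at k = 6, so the series terminates at degree 6.
Standard normalization L_n(0) = 1 gives a_0 = 1. Work upward with a_{k+1} = (k - 6) a_k / (k+1)^2:
  a_1 = (0 - 6)(1) / 1^2 = -6/1 = -6
  a_2 = (1 - 6)(-6) / 2^2 = 30/4 = 15/2
  a_3 = (2 - 6)(15/2) / 3^2 = -30/9 = -10/3
  a_4 = (3 - 6)(-10/3) / 4^2 = 10/16 = 5/8
  a_5 = (4 - 6)(5/8) / 5^2 = (-5/4)/25 = -1/20
  a_6 = (5 - 6)(-1/20) / 6^2 = (1/20)/36 = 1/720
Hence L_6(x) = x^6/720 - x^5/20 + 5 x^4/8 - 10 x^3/3 + 15 x^2/2 - 6 x + 1.

L_6(x); series = x^6/720 - x^5/20 + 5 x^4/8 - 10 x^3/3 + 15 x^2/2 - 6 x + 1


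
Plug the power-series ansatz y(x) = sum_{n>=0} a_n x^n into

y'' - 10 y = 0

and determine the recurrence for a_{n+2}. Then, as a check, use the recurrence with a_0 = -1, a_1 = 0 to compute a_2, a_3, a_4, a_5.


Substitute y = sum_n a_n x^n into y'' + (const) y = 0.
y''(x) = sum_{n>=0} (n+2)(n+1) a_{n+2} x^n.
The ODE becomes sum_n [(n+2)(n+1) a_{n+2} - 10 a_n] x^n = 0.
Setting each coefficient to zero gives the recurrence:
  (n+2)(n+1) a_{n+2} - 10 a_n = 0,
  a_{n+2} = 10 / ((n+1)(n+2)) a_n.

Check with a_0 = -1, a_1 = 0 (apply the recurrence for n = 0, 1, 2, 3): a_0 = -1, a_1 = 0, a_2 = -5, a_3 = 0, a_4 = -25/6, a_5 = 0.

a_{n+2} = 10/((n+1)(n+2)) * a_n; check: a_0 = -1, a_1 = 0, a_2 = -5, a_3 = 0, a_4 = -25/6, a_5 = 0


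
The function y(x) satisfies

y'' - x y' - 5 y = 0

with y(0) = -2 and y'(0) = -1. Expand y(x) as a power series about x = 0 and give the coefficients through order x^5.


Ansatz: y(x) = sum_{n>=0} a_n x^n, so y'(x) = sum_{n>=1} n a_n x^(n-1) and y''(x) = sum_{n>=2} n(n-1) a_n x^(n-2).
Substitute into P(x) y'' + Q(x) y' + R(x) y = 0 with P(x) = 1, Q(x) = -x, R(x) = -5, and match powers of x.
Initial conditions: a_0 = -2, a_1 = -1.
Setting the coefficient of each power of x to zero and solving order by order (substituting the coefficients already found):
  x^0: 2 a_2 - 5 a_0 = 0  ->  2 a_2 = 5 a_0 = -10  ->  a_2 = -5
  x^1: 6 a_3 - 6 a_1 = 0  ->  6 a_3 = 6 a_1 = -6  ->  a_3 = -1
  x^2: 12 a_4 - 7 a_2 = 0  ->  12 a_4 = 7 a_2 = -35  ->  a_4 = -35/12
  x^3: 20 a_5 - 8 a_3 = 0  ->  20 a_5 = 8 a_3 = -8  ->  a_5 = -2/5
Truncated series: y(x) = -2 - x - 5 x^2 - x^3 - (35/12) x^4 - (2/5) x^5 + O(x^6).

a_0 = -2; a_1 = -1; a_2 = -5; a_3 = -1; a_4 = -35/12; a_5 = -2/5


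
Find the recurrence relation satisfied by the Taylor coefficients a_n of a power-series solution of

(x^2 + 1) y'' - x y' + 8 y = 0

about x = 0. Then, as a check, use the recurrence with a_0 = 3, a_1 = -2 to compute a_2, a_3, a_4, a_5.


Substitute y = sum_n a_n x^n.
(1 + 1 x^2) y'' contributes (n+2)(n+1) a_{n+2} + n(n-1) a_n at x^n.
-x y'(x) contributes -n a_n at x^n.
8 y(x) contributes 8 a_n at x^n.
Matching x^n: (n+2)(n+1) a_{n+2} + (n(n-1) - n + 8) a_n = 0.
Thus a_{n+2} = (-n(n-1) + n - 8) / ((n+1)(n+2)) * a_n.

Check with a_0 = 3, a_1 = -2 (apply the recurrence for n = 0, 1, 2, 3): a_0 = 3, a_1 = -2, a_2 = -12, a_3 = 7/3, a_4 = 8, a_5 = -77/60.

a_(n+2) = (-n(n-1) + n - 8) / ((n+1)(n+2)) * a_n; check: a_0 = 3, a_1 = -2, a_2 = -12, a_3 = 7/3, a_4 = 8, a_5 = -77/60


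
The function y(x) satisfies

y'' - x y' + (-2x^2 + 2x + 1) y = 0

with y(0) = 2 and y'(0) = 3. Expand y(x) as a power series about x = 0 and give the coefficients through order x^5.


Ansatz: y(x) = sum_{n>=0} a_n x^n, so y'(x) = sum_{n>=1} n a_n x^(n-1) and y''(x) = sum_{n>=2} n(n-1) a_n x^(n-2).
Substitute into P(x) y'' + Q(x) y' + R(x) y = 0 with P(x) = 1, Q(x) = -x, R(x) = -2x^2 + 2x + 1, and match powers of x.
Initial conditions: a_0 = 2, a_1 = 3.
Setting the coefficient of each power of x to zero and solving order by order (substituting the coefficients already found):
  x^0: 2 a_2 + a_0 = 0  ->  2 a_2 = -a_0 = -2  ->  a_2 = -1
  x^1: 6 a_3 + 2 a_0 = 0  ->  6 a_3 = -2 a_0 = -4  ->  a_3 = -2/3
  x^2: 12 a_4 - a_2 + 2 a_1 - 2 a_0 = 0  ->  12 a_4 = a_2 - 2 a_1 + 2 a_0 = -3  ->  a_4 = -1/4
  x^3: 20 a_5 - 2 a_3 + 2 a_2 - 2 a_1 = 0  ->  20 a_5 = 2 a_3 - 2 a_2 + 2 a_1 = 20/3  ->  a_5 = 1/3
Truncated series: y(x) = 2 + 3 x - x^2 - (2/3) x^3 - (1/4) x^4 + (1/3) x^5 + O(x^6).

a_0 = 2; a_1 = 3; a_2 = -1; a_3 = -2/3; a_4 = -1/4; a_5 = 1/3


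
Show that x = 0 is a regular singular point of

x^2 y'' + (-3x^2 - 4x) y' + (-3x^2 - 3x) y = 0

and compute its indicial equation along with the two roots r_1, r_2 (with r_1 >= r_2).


Divide by x^2 to reach normal form y'' + P_1(x) y' + P_2(x) y = 0 with P_1(x) = -3 - 4/x and P_2(x) = -3 - 3/x.
x = 0 is a singular point because the y'-coefficient -3 - 4/x has a pole at x = 0 and the y-coefficient -3 - 3/x has a pole at x = 0.
It is a regular singular point because x P_1(x) = p(x) = -3x - 4 and x^2 P_2(x) = q(x) = -3x^2 - 3x are polynomials, hence analytic at x = 0.
p(0) = -4,  q(0) = 0.
Indicial equation: r(r-1) + p(0) r + q(0) = 0, i.e. r^2 + (p(0) - 1) r + q(0) = 0, i.e. r^2 - 5 r = 0.
Discriminant: (-5)^2 - 4(0) = 25, so r = (5 ± 5)/2.
Solving: r_1 = 5, r_2 = 0.

indicial: r^2 - 5 r = 0; roots r_1 = 5, r_2 = 0


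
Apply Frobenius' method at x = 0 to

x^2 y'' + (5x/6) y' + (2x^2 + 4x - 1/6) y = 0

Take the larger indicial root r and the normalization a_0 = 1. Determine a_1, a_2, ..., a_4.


Write in Frobenius form y'' + (p(x)/x) y' + (q(x)/x^2) y = 0:
  p(x) = 5/6,  q(x) = 2x^2 + 4x - 1/6.
Indicial equation: r(r-1) + (5/6) r + (-1/6) = 0 -> roots r_1 = 1/2, r_2 = -1/3.
Take r = r_1 = 1/2. Let y(x) = x^r sum_{n>=0} a_n x^n with a_0 = 1.
Substitute y = x^r sum a_n x^n and match x^{r+n}. The recurrence is
  D(n) a_n + 4 a_{n-1} + 2 a_{n-2} = 0,  where D(n) = (r+n)(r+n-1) + (5/6)(r+n) + (-1/6).
  a_n = [-4 a_{n-1} - 2 a_{n-2}] / D(n).
Since the indicial polynomial factors as (r - r_1)(r - r_2), D(n) = (r_1 + n - r_1)(r_1 + n - r_2) = n(n + 5/6).
Evaluating step by step (a_0 = 1):
  n = 1: D(1) = 1(1 + 5/6) = 11/6; numerator = -4(1) = -4; a_1 = (-4)/(11/6) = -24/11
  n = 2: D(2) = 2(2 + 5/6) = 17/3; numerator = -4(-24/11) - 2(1) = 74/11; a_2 = (74/11)/(17/3) = 222/187
  n = 3: D(3) = 3(3 + 5/6) = 23/2; numerator = -4(222/187) - 2(-24/11) = -72/187; a_3 = (-72/187)/(23/2) = -144/4301
  n = 4: D(4) = 4(4 + 5/6) = 58/3; numerator = -4(-144/4301) - 2(222/187) = -876/391; a_4 = (-876/391)/(58/3) = -1314/11339

r = 1/2; a_0 = 1; a_1 = -24/11; a_2 = 222/187; a_3 = -144/4301; a_4 = -1314/11339


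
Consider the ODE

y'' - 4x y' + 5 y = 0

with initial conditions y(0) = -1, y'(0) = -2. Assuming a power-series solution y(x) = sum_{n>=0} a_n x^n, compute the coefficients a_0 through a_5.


Ansatz: y(x) = sum_{n>=0} a_n x^n, so y'(x) = sum_{n>=1} n a_n x^(n-1) and y''(x) = sum_{n>=2} n(n-1) a_n x^(n-2).
Substitute into P(x) y'' + Q(x) y' + R(x) y = 0 with P(x) = 1, Q(x) = -4x, R(x) = 5, and match powers of x.
Initial conditions: a_0 = -1, a_1 = -2.
Setting the coefficient of each power of x to zero and solving order by order (substituting the coefficients already found):
  x^0: 2 a_2 + 5 a_0 = 0  ->  2 a_2 = -5 a_0 = 5  ->  a_2 = 5/2
  x^1: 6 a_3 + a_1 = 0  ->  6 a_3 = -a_1 = 2  ->  a_3 = 1/3
  x^2: 12 a_4 - 3 a_2 = 0  ->  12 a_4 = 3 a_2 = 15/2  ->  a_4 = 5/8
  x^3: 20 a_5 - 7 a_3 = 0  ->  20 a_5 = 7 a_3 = 7/3  ->  a_5 = 7/60
Truncated series: y(x) = -1 - 2 x + (5/2) x^2 + (1/3) x^3 + (5/8) x^4 + (7/60) x^5 + O(x^6).

a_0 = -1; a_1 = -2; a_2 = 5/2; a_3 = 1/3; a_4 = 5/8; a_5 = 7/60


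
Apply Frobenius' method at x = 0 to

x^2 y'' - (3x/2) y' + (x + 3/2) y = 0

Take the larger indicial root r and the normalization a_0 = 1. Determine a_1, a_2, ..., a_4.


Write in Frobenius form y'' + (p(x)/x) y' + (q(x)/x^2) y = 0:
  p(x) = -3/2,  q(x) = x + 3/2.
Indicial equation: r(r-1) + (-3/2) r + (3/2) = 0 -> roots r_1 = 3/2, r_2 = 1.
Take r = r_1 = 3/2. Let y(x) = x^r sum_{n>=0} a_n x^n with a_0 = 1.
Substitute y = x^r sum a_n x^n and match x^{r+n}. The recurrence is
  D(n) a_n + 1 a_{n-1} = 0,  where D(n) = (r+n)(r+n-1) + (-3/2)(r+n) + (3/2).
  a_n = -1 / D(n) * a_{n-1}.
Since the indicial polynomial factors as (r - r_1)(r - r_2), D(n) = (r_1 + n - r_1)(r_1 + n - r_2) = n(n + 1/2).
Evaluating step by step (a_0 = 1):
  n = 1: D(1) = 1(1 + 1/2) = 3/2; numerator = -1(1) = -1; a_1 = (-1)/(3/2) = -2/3
  n = 2: D(2) = 2(2 + 1/2) = 5; numerator = -1(-2/3) = 2/3; a_2 = (2/3)/(5) = 2/15
  n = 3: D(3) = 3(3 + 1/2) = 21/2; numerator = -1(2/15) = -2/15; a_3 = (-2/15)/(21/2) = -4/315
  n = 4: D(4) = 4(4 + 1/2) = 18; numerator = -1(-4/315) = 4/315; a_4 = (4/315)/(18) = 2/2835

r = 3/2; a_0 = 1; a_1 = -2/3; a_2 = 2/15; a_3 = -4/315; a_4 = 2/2835


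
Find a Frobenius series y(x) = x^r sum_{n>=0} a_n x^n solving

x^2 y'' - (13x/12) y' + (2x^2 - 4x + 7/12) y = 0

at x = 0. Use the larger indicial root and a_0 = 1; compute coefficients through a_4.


Write in Frobenius form y'' + (p(x)/x) y' + (q(x)/x^2) y = 0:
  p(x) = -13/12,  q(x) = 2x^2 - 4x + 7/12.
Indicial equation: r(r-1) + (-13/12) r + (7/12) = 0 -> roots r_1 = 7/4, r_2 = 1/3.
Take r = r_1 = 7/4. Let y(x) = x^r sum_{n>=0} a_n x^n with a_0 = 1.
Substitute y = x^r sum a_n x^n and match x^{r+n}. The recurrence is
  D(n) a_n - 4 a_{n-1} + 2 a_{n-2} = 0,  where D(n) = (r+n)(r+n-1) + (-13/12)(r+n) + (7/12).
  a_n = [4 a_{n-1} - 2 a_{n-2}] / D(n).
Since the indicial polynomial factors as (r - r_1)(r - r_2), D(n) = (r_1 + n - r_1)(r_1 + n - r_2) = n(n + 17/12).
Evaluating step by step (a_0 = 1):
  n = 1: D(1) = 1(1 + 17/12) = 29/12; numerator = 4(1) = 4; a_1 = (4)/(29/12) = 48/29
  n = 2: D(2) = 2(2 + 17/12) = 41/6; numerator = 4(48/29) - 2(1) = 134/29; a_2 = (134/29)/(41/6) = 804/1189
  n = 3: D(3) = 3(3 + 17/12) = 53/4; numerator = 4(804/1189) - 2(48/29) = -720/1189; a_3 = (-720/1189)/(53/4) = -2880/63017
  n = 4: D(4) = 4(4 + 17/12) = 65/3; numerator = 4(-2880/63017) - 2(804/1189) = -3336/2173; a_4 = (-3336/2173)/(65/3) = -10008/141245

r = 7/4; a_0 = 1; a_1 = 48/29; a_2 = 804/1189; a_3 = -2880/63017; a_4 = -10008/141245


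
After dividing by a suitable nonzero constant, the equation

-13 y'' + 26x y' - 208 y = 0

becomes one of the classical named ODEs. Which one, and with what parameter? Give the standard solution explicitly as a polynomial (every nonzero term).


All three coefficients share the factor -13; dividing through by -13 gives  y'' - 2x y' + 16 y = 0.
This matches the Hermite equation y'' - 2x y' + 2n y = 0 with 2n = 16, so n = 8; the polynomial solution is H_8(x).
With y = sum_k a_k x^k, matching x^k gives (k+2)(k+1) a_{k+2} = 2(k - n) a_k = 2(k - 8) a_k. The right side vanishes at k = 8, so the series with the parity of 8 terminates at degree 8.
Standard normalization: leading coefficient of H_n is 2^n, so a_8 = 2^8 = 256. Work downward with a_k = (k+1)(k+2) a_{k+2} / (2(k - n)):
  a_6 = (7)(8)(256) / (2(6 - 8)) = 14336/(-4) = -3584
  a_4 = (5)(6)(-3584) / (2(4 - 8)) = -107520/(-8) = 13440
  a_2 = (3)(4)(13440) / (2(2 - 8)) = 161280/(-12) = -13440
  a_0 = (1)(2)(-13440) / (2(0 - 8)) = -26880/(-16) = 1680
Hence H_8(x) = 256 x^8 - 3584 x^6 + 13440 x^4 - 13440 x^2 + 1680.

H_8(x); series = 256 x^8 - 3584 x^6 + 13440 x^4 - 13440 x^2 + 1680


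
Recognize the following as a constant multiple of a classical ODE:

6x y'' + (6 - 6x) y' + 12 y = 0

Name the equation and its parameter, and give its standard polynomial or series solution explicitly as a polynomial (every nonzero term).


All three coefficients share the factor 6; dividing through by 6 gives  x y'' + (1 - x) y' + 2 y = 0.
This matches the Laguerre equation x y'' + (1 - x) y' + n y = 0 with n = 2; the polynomial solution is L_2(x).
With y = sum_k a_k x^k, matching x^k gives (k+1)k a_{k+1} + (k+1) a_{k+1} - k a_k + n a_k = 0, i.e. (k+1)^2 a_{k+1} = (k - n) a_k = (k - 2) a_k. The right side vanishes at k = 2, so the series terminates at degree 2.
Standard normalization L_n(0) = 1 gives a_0 = 1. Work upward with a_{k+1} = (k - 2) a_k / (k+1)^2:
  a_1 = (0 - 2)(1) / 1^2 = -2/1 = -2
  a_2 = (1 - 2)(-2) / 2^2 = 2/4 = 1/2
Hence L_2(x) = x^2/2 - 2 x + 1.

L_2(x); series = x^2/2 - 2 x + 1


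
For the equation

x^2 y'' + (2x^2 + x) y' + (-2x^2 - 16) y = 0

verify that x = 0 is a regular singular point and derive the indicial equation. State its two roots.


Divide by x^2 to reach normal form y'' + P_1(x) y' + P_2(x) y = 0 with P_1(x) = 2 + 1/x and P_2(x) = -2 - 16/x^2.
x = 0 is a singular point because the y'-coefficient 2 + 1/x has a pole at x = 0 and the y-coefficient -2 - 16/x^2 has a pole at x = 0.
It is a regular singular point because x P_1(x) = p(x) = 2x + 1 and x^2 P_2(x) = q(x) = -2x^2 - 16 are polynomials, hence analytic at x = 0.
p(0) = 1,  q(0) = -16.
Indicial equation: r(r-1) + p(0) r + q(0) = 0, i.e. r^2 + (p(0) - 1) r + q(0) = 0, i.e. r^2 - 16 = 0.
Discriminant: (0)^2 - 4(-16) = 64, so r = (0 ± 8)/2.
Solving: r_1 = 4, r_2 = -4.

indicial: r^2 - 16 = 0; roots r_1 = 4, r_2 = -4


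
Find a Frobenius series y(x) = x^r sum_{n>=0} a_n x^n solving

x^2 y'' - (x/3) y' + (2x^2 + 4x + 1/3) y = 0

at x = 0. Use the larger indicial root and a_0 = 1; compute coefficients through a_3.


Write in Frobenius form y'' + (p(x)/x) y' + (q(x)/x^2) y = 0:
  p(x) = -1/3,  q(x) = 2x^2 + 4x + 1/3.
Indicial equation: r(r-1) + (-1/3) r + (1/3) = 0 -> roots r_1 = 1, r_2 = 1/3.
Take r = r_1 = 1. Let y(x) = x^r sum_{n>=0} a_n x^n with a_0 = 1.
Substitute y = x^r sum a_n x^n and match x^{r+n}. The recurrence is
  D(n) a_n + 4 a_{n-1} + 2 a_{n-2} = 0,  where D(n) = (r+n)(r+n-1) + (-1/3)(r+n) + (1/3).
  a_n = [-4 a_{n-1} - 2 a_{n-2}] / D(n).
Since the indicial polynomial factors as (r - r_1)(r - r_2), D(n) = (r_1 + n - r_1)(r_1 + n - r_2) = n(n + 2/3).
Evaluating step by step (a_0 = 1):
  n = 1: D(1) = 1(1 + 2/3) = 5/3; numerator = -4(1) = -4; a_1 = (-4)/(5/3) = -12/5
  n = 2: D(2) = 2(2 + 2/3) = 16/3; numerator = -4(-12/5) - 2(1) = 38/5; a_2 = (38/5)/(16/3) = 57/40
  n = 3: D(3) = 3(3 + 2/3) = 11; numerator = -4(57/40) - 2(-12/5) = -9/10; a_3 = (-9/10)/(11) = -9/110

r = 1; a_0 = 1; a_1 = -12/5; a_2 = 57/40; a_3 = -9/110


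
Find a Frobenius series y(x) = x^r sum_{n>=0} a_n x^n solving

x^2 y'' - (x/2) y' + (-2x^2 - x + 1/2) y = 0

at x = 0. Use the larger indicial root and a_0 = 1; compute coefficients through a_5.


Write in Frobenius form y'' + (p(x)/x) y' + (q(x)/x^2) y = 0:
  p(x) = -1/2,  q(x) = -2x^2 - x + 1/2.
Indicial equation: r(r-1) + (-1/2) r + (1/2) = 0 -> roots r_1 = 1, r_2 = 1/2.
Take r = r_1 = 1. Let y(x) = x^r sum_{n>=0} a_n x^n with a_0 = 1.
Substitute y = x^r sum a_n x^n and match x^{r+n}. The recurrence is
  D(n) a_n - 1 a_{n-1} - 2 a_{n-2} = 0,  where D(n) = (r+n)(r+n-1) + (-1/2)(r+n) + (1/2).
  a_n = [1 a_{n-1} + 2 a_{n-2}] / D(n).
Since the indicial polynomial factors as (r - r_1)(r - r_2), D(n) = (r_1 + n - r_1)(r_1 + n - r_2) = n(n + 1/2).
Evaluating step by step (a_0 = 1):
  n = 1: D(1) = 1(1 + 1/2) = 3/2; numerator = 1(1) = 1; a_1 = (1)/(3/2) = 2/3
  n = 2: D(2) = 2(2 + 1/2) = 5; numerator = 1(2/3) + 2(1) = 8/3; a_2 = (8/3)/(5) = 8/15
  n = 3: D(3) = 3(3 + 1/2) = 21/2; numerator = 1(8/15) + 2(2/3) = 28/15; a_3 = (28/15)/(21/2) = 8/45
  n = 4: D(4) = 4(4 + 1/2) = 18; numerator = 1(8/45) + 2(8/15) = 56/45; a_4 = (56/45)/(18) = 28/405
  n = 5: D(5) = 5(5 + 1/2) = 55/2; numerator = 1(28/405) + 2(8/45) = 172/405; a_5 = (172/405)/(55/2) = 344/22275

r = 1; a_0 = 1; a_1 = 2/3; a_2 = 8/15; a_3 = 8/45; a_4 = 28/405; a_5 = 344/22275


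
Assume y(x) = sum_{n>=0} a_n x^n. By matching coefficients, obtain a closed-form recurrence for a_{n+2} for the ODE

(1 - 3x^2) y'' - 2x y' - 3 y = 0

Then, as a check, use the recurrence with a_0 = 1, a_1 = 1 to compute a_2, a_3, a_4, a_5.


Substitute y = sum_n a_n x^n.
(1 - 3 x^2) y'' contributes (n+2)(n+1) a_{n+2} - 3 n(n-1) a_n at x^n.
-2 x y'(x) contributes -2 n a_n at x^n.
-3 y(x) contributes -3 a_n at x^n.
Matching x^n: (n+2)(n+1) a_{n+2} + (-3 n(n-1) - 2 n - 3) a_n = 0.
Thus a_{n+2} = (3 n(n-1) + 2 n + 3) / ((n+1)(n+2)) * a_n.

Check with a_0 = 1, a_1 = 1 (apply the recurrence for n = 0, 1, 2, 3): a_0 = 1, a_1 = 1, a_2 = 3/2, a_3 = 5/6, a_4 = 13/8, a_5 = 9/8.

a_(n+2) = (3 n(n-1) + 2 n + 3) / ((n+1)(n+2)) * a_n; check: a_0 = 1, a_1 = 1, a_2 = 3/2, a_3 = 5/6, a_4 = 13/8, a_5 = 9/8


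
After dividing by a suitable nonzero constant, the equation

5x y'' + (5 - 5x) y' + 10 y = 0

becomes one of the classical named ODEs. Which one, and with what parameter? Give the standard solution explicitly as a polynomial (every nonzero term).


All three coefficients share the factor 5; dividing through by 5 gives  x y'' + (1 - x) y' + 2 y = 0.
This matches the Laguerre equation x y'' + (1 - x) y' + n y = 0 with n = 2; the polynomial solution is L_2(x).
With y = sum_k a_k x^k, matching x^k gives (k+1)k a_{k+1} + (k+1) a_{k+1} - k a_k + n a_k = 0, i.e. (k+1)^2 a_{k+1} = (k - n) a_k = (k - 2) a_k. The right side vanishes at k = 2, so the series terminates at degree 2.
Standard normalization L_n(0) = 1 gives a_0 = 1. Work upward with a_{k+1} = (k - 2) a_k / (k+1)^2:
  a_1 = (0 - 2)(1) / 1^2 = -2/1 = -2
  a_2 = (1 - 2)(-2) / 2^2 = 2/4 = 1/2
Hence L_2(x) = x^2/2 - 2 x + 1.

L_2(x); series = x^2/2 - 2 x + 1


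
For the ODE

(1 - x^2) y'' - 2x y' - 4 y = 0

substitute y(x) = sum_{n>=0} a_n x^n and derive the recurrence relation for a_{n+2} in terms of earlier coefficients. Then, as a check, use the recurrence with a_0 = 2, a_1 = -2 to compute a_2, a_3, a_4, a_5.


Substitute y = sum_n a_n x^n.
(1 - 1 x^2) y'' contributes (n+2)(n+1) a_{n+2} - n(n-1) a_n at x^n.
-2 x y'(x) contributes -2 n a_n at x^n.
-4 y(x) contributes -4 a_n at x^n.
Matching x^n: (n+2)(n+1) a_{n+2} + (-n(n-1) - 2 n - 4) a_n = 0.
Thus a_{n+2} = (n(n-1) + 2 n + 4) / ((n+1)(n+2)) * a_n.

Check with a_0 = 2, a_1 = -2 (apply the recurrence for n = 0, 1, 2, 3): a_0 = 2, a_1 = -2, a_2 = 4, a_3 = -2, a_4 = 10/3, a_5 = -8/5.

a_(n+2) = (n(n-1) + 2 n + 4) / ((n+1)(n+2)) * a_n; check: a_0 = 2, a_1 = -2, a_2 = 4, a_3 = -2, a_4 = 10/3, a_5 = -8/5


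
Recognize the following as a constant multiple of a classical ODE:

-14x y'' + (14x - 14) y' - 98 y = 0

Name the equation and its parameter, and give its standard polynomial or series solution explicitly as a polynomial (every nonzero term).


All three coefficients share the factor -14; dividing through by -14 gives  x y'' + (1 - x) y' + 7 y = 0.
This matches the Laguerre equation x y'' + (1 - x) y' + n y = 0 with n = 7; the polynomial solution is L_7(x).
With y = sum_k a_k x^k, matching x^k gives (k+1)k a_{k+1} + (k+1) a_{k+1} - k a_k + n a_k = 0, i.e. (k+1)^2 a_{k+1} = (k - n) a_k = (k - 7) a_k. The right side vanishes at k = 7, so the series terminates at degree 7.
Standard normalization L_n(0) = 1 gives a_0 = 1. Work upward with a_{k+1} = (k - 7) a_k / (k+1)^2:
  a_1 = (0 - 7)(1) / 1^2 = -7/1 = -7
  a_2 = (1 - 7)(-7) / 2^2 = 42/4 = 21/2
  a_3 = (2 - 7)(21/2) / 3^2 = (-105/2)/9 = -35/6
  a_4 = (3 - 7)(-35/6) / 4^2 = (70/3)/16 = 35/24
  a_5 = (4 - 7)(35/24) / 5^2 = (-35/8)/25 = -7/40
  a_6 = (5 - 7)(-7/40) / 6^2 = (7/20)/36 = 7/720
  a_7 = (6 - 7)(7/720) / 7^2 = (-7/720)/49 = -1/5040
Hence L_7(x) = -x^7/5040 + 7 x^6/720 - 7 x^5/40 + 35 x^4/24 - 35 x^3/6 + 21 x^2/2 - 7 x + 1.

L_7(x); series = -x^7/5040 + 7 x^6/720 - 7 x^5/40 + 35 x^4/24 - 35 x^3/6 + 21 x^2/2 - 7 x + 1


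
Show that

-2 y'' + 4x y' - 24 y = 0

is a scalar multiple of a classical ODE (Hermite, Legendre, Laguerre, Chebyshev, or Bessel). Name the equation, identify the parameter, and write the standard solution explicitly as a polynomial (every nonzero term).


All three coefficients share the factor -2; dividing through by -2 gives  y'' - 2x y' + 12 y = 0.
This matches the Hermite equation y'' - 2x y' + 2n y = 0 with 2n = 12, so n = 6; the polynomial solution is H_6(x).
With y = sum_k a_k x^k, matching x^k gives (k+2)(k+1) a_{k+2} = 2(k - n) a_k = 2(k - 6) a_k. The right side vanishes at k = 6, so the series with the parity of 6 terminates at degree 6.
Standard normalization: leading coefficient of H_n is 2^n, so a_6 = 2^6 = 64. Work downward with a_k = (k+1)(k+2) a_{k+2} / (2(k - n)):
  a_4 = (5)(6)(64) / (2(4 - 6)) = 1920/(-4) = -480
  a_2 = (3)(4)(-480) / (2(2 - 6)) = -5760/(-8) = 720
  a_0 = (1)(2)(720) / (2(0 - 6)) = 1440/(-12) = -120
Hence H_6(x) = 64 x^6 - 480 x^4 + 720 x^2 - 120.

H_6(x); series = 64 x^6 - 480 x^4 + 720 x^2 - 120


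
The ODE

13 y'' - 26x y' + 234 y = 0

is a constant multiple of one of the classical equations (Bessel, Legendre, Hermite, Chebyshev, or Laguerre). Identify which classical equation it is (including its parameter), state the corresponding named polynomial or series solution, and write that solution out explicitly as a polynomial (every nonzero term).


All three coefficients share the factor 13; dividing through by 13 gives  y'' - 2x y' + 18 y = 0.
This matches the Hermite equation y'' - 2x y' + 2n y = 0 with 2n = 18, so n = 9; the polynomial solution is H_9(x).
With y = sum_k a_k x^k, matching x^k gives (k+2)(k+1) a_{k+2} = 2(k - n) a_k = 2(k - 9) a_k. The right side vanishes at k = 9, so the series with the parity of 9 terminates at degree 9.
Standard normalization: leading coefficient of H_n is 2^n, so a_9 = 2^9 = 512. Work downward with a_k = (k+1)(k+2) a_{k+2} / (2(k - n)):
  a_7 = (8)(9)(512) / (2(7 - 9)) = 36864/(-4) = -9216
  a_5 = (6)(7)(-9216) / (2(5 - 9)) = -387072/(-8) = 48384
  a_3 = (4)(5)(48384) / (2(3 - 9)) = 967680/(-12) = -80640
  a_1 = (2)(3)(-80640) / (2(1 - 9)) = -483840/(-16) = 30240
Hence H_9(x) = 512 x^9 - 9216 x^7 + 48384 x^5 - 80640 x^3 + 30240 x.

H_9(x); series = 512 x^9 - 9216 x^7 + 48384 x^5 - 80640 x^3 + 30240 x


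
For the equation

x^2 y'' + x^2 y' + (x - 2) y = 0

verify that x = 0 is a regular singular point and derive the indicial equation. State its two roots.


Divide by x^2 to reach normal form y'' + P_1(x) y' + P_2(x) y = 0 with P_1(x) = 1 and P_2(x) = 1/x - 2/x^2.
x = 0 is a singular point because the y-coefficient 1/x - 2/x^2 has a pole at x = 0.
It is a regular singular point because x P_1(x) = p(x) = x and x^2 P_2(x) = q(x) = x - 2 are polynomials, hence analytic at x = 0.
p(0) = 0,  q(0) = -2.
Indicial equation: r(r-1) + p(0) r + q(0) = 0, i.e. r^2 + (p(0) - 1) r + q(0) = 0, i.e. r^2 - 1 r - 2 = 0.
Discriminant: (-1)^2 - 4(-2) = 9, so r = (1 ± 3)/2.
Solving: r_1 = 2, r_2 = -1.

indicial: r^2 - 1 r - 2 = 0; roots r_1 = 2, r_2 = -1


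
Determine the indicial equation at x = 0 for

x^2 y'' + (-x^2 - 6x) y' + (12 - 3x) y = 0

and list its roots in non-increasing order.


Divide by x^2 to reach normal form y'' + P_1(x) y' + P_2(x) y = 0 with P_1(x) = -1 - 6/x and P_2(x) = -3/x + 12/x^2.
x = 0 is a singular point because the y'-coefficient -1 - 6/x has a pole at x = 0 and the y-coefficient -3/x + 12/x^2 has a pole at x = 0.
It is a regular singular point because x P_1(x) = p(x) = -x - 6 and x^2 P_2(x) = q(x) = 12 - 3x are polynomials, hence analytic at x = 0.
p(0) = -6,  q(0) = 12.
Indicial equation: r(r-1) + p(0) r + q(0) = 0, i.e. r^2 + (p(0) - 1) r + q(0) = 0, i.e. r^2 - 7 r + 12 = 0.
Discriminant: (-7)^2 - 4(12) = 1, so r = (7 ± 1)/2.
Solving: r_1 = 4, r_2 = 3.

indicial: r^2 - 7 r + 12 = 0; roots r_1 = 4, r_2 = 3


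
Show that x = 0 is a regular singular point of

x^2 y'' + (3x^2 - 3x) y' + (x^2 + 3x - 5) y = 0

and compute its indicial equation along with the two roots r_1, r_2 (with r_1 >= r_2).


Divide by x^2 to reach normal form y'' + P_1(x) y' + P_2(x) y = 0 with P_1(x) = 3 - 3/x and P_2(x) = 1 + 3/x - 5/x^2.
x = 0 is a singular point because the y'-coefficient 3 - 3/x has a pole at x = 0 and the y-coefficient 1 + 3/x - 5/x^2 has a pole at x = 0.
It is a regular singular point because x P_1(x) = p(x) = 3x - 3 and x^2 P_2(x) = q(x) = x^2 + 3x - 5 are polynomials, hence analytic at x = 0.
p(0) = -3,  q(0) = -5.
Indicial equation: r(r-1) + p(0) r + q(0) = 0, i.e. r^2 + (p(0) - 1) r + q(0) = 0, i.e. r^2 - 4 r - 5 = 0.
Discriminant: (-4)^2 - 4(-5) = 36, so r = (4 ± 6)/2.
Solving: r_1 = 5, r_2 = -1.

indicial: r^2 - 4 r - 5 = 0; roots r_1 = 5, r_2 = -1


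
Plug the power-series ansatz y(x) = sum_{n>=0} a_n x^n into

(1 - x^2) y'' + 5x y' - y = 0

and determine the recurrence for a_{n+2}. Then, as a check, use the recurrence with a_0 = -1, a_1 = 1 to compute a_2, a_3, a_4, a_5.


Substitute y = sum_n a_n x^n.
(1 - 1 x^2) y'' contributes (n+2)(n+1) a_{n+2} - n(n-1) a_n at x^n.
5 x y'(x) contributes 5 n a_n at x^n.
-y(x) contributes -1 a_n at x^n.
Matching x^n: (n+2)(n+1) a_{n+2} + (-n(n-1) + 5 n - 1) a_n = 0.
Thus a_{n+2} = (n(n-1) - 5 n + 1) / ((n+1)(n+2)) * a_n.

Check with a_0 = -1, a_1 = 1 (apply the recurrence for n = 0, 1, 2, 3): a_0 = -1, a_1 = 1, a_2 = -1/2, a_3 = -2/3, a_4 = 7/24, a_5 = 4/15.

a_(n+2) = (n(n-1) - 5 n + 1) / ((n+1)(n+2)) * a_n; check: a_0 = -1, a_1 = 1, a_2 = -1/2, a_3 = -2/3, a_4 = 7/24, a_5 = 4/15


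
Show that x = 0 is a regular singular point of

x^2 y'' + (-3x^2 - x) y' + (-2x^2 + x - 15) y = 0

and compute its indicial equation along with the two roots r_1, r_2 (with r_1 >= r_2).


Divide by x^2 to reach normal form y'' + P_1(x) y' + P_2(x) y = 0 with P_1(x) = -3 - 1/x and P_2(x) = -2 + 1/x - 15/x^2.
x = 0 is a singular point because the y'-coefficient -3 - 1/x has a pole at x = 0 and the y-coefficient -2 + 1/x - 15/x^2 has a pole at x = 0.
It is a regular singular point because x P_1(x) = p(x) = -3x - 1 and x^2 P_2(x) = q(x) = -2x^2 + x - 15 are polynomials, hence analytic at x = 0.
p(0) = -1,  q(0) = -15.
Indicial equation: r(r-1) + p(0) r + q(0) = 0, i.e. r^2 + (p(0) - 1) r + q(0) = 0, i.e. r^2 - 2 r - 15 = 0.
Discriminant: (-2)^2 - 4(-15) = 64, so r = (2 ± 8)/2.
Solving: r_1 = 5, r_2 = -3.

indicial: r^2 - 2 r - 15 = 0; roots r_1 = 5, r_2 = -3


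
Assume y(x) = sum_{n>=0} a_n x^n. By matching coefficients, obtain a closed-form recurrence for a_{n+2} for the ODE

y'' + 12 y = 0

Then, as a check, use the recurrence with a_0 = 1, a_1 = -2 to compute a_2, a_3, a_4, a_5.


Substitute y = sum_n a_n x^n into y'' + (const) y = 0.
y''(x) = sum_{n>=0} (n+2)(n+1) a_{n+2} x^n.
The ODE becomes sum_n [(n+2)(n+1) a_{n+2} + 12 a_n] x^n = 0.
Setting each coefficient to zero gives the recurrence:
  (n+2)(n+1) a_{n+2} + 12 a_n = 0,
  a_{n+2} = -12 / ((n+1)(n+2)) a_n.

Check with a_0 = 1, a_1 = -2 (apply the recurrence for n = 0, 1, 2, 3): a_0 = 1, a_1 = -2, a_2 = -6, a_3 = 4, a_4 = 6, a_5 = -12/5.

a_{n+2} = -12/((n+1)(n+2)) * a_n; check: a_0 = 1, a_1 = -2, a_2 = -6, a_3 = 4, a_4 = 6, a_5 = -12/5


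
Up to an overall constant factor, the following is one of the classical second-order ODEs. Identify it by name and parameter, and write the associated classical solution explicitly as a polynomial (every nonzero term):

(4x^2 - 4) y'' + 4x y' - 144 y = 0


All three coefficients share the factor -4; dividing through by -4 gives  (1 - x^2) y'' - x y' + 36 y = 0.
This matches the Chebyshev equation (1 - x^2) y'' - x y' + n^2 y = 0 (note the -x y' term, not -2x y') with n^2 = 36, so n = 6; the polynomial solution is T_6(x).
With y = sum_k a_k x^k, matching x^k gives (k+2)(k+1) a_{k+2} = (k^2 - n^2) a_k = (k - 6)(k + 6) a_k. The right side vanishes at k = 6, so the series with the parity of 6 terminates at degree 6.
Standard normalization: leading coefficient of T_n is 2^(n-1), so a_6 = 2^5 = 32. Work downward with a_k = (k+1)(k+2) a_{k+2} / ((k - 6)(k + 6)):
  a_4 = (5)(6)(32) / ((4 - 6)(4 + 6)) = 960/(-20) = -48
  a_2 = (3)(4)(-48) / ((2 - 6)(2 + 6)) = -576/(-32) = 18
  a_0 = (1)(2)(18) / ((0 - 6)(0 + 6)) = 36/(-36) = -1
Hence T_6(x) = 32 x^6 - 48 x^4 + 18 x^2 - 1.

T_6(x); series = 32 x^6 - 48 x^4 + 18 x^2 - 1


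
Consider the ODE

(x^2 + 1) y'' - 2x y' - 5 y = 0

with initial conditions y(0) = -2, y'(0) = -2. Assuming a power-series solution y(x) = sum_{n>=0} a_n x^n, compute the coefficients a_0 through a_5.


Ansatz: y(x) = sum_{n>=0} a_n x^n, so y'(x) = sum_{n>=1} n a_n x^(n-1) and y''(x) = sum_{n>=2} n(n-1) a_n x^(n-2).
Substitute into P(x) y'' + Q(x) y' + R(x) y = 0 with P(x) = x^2 + 1, Q(x) = -2x, R(x) = -5, and match powers of x.
Initial conditions: a_0 = -2, a_1 = -2.
Setting the coefficient of each power of x to zero and solving order by order (substituting the coefficients already found):
  x^0: 2 a_2 - 5 a_0 = 0  ->  2 a_2 = 5 a_0 = -10  ->  a_2 = -5
  x^1: 6 a_3 - 7 a_1 = 0  ->  6 a_3 = 7 a_1 = -14  ->  a_3 = -7/3
  x^2: 12 a_4 - 7 a_2 = 0  ->  12 a_4 = 7 a_2 = -35  ->  a_4 = -35/12
  x^3: 20 a_5 - 5 a_3 = 0  ->  20 a_5 = 5 a_3 = -35/3  ->  a_5 = -7/12
Truncated series: y(x) = -2 - 2 x - 5 x^2 - (7/3) x^3 - (35/12) x^4 - (7/12) x^5 + O(x^6).

a_0 = -2; a_1 = -2; a_2 = -5; a_3 = -7/3; a_4 = -35/12; a_5 = -7/12
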